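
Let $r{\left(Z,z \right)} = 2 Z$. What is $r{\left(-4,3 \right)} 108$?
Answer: $-864$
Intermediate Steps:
$r{\left(-4,3 \right)} 108 = 2 \left(-4\right) 108 = \left(-8\right) 108 = -864$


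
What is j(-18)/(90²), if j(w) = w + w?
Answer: -1/225 ≈ -0.0044444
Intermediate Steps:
j(w) = 2*w
j(-18)/(90²) = (2*(-18))/(90²) = -36/8100 = -36*1/8100 = -1/225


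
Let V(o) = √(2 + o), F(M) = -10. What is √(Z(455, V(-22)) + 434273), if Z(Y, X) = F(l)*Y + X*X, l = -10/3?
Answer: √429703 ≈ 655.52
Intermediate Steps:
l = -10/3 (l = -10*⅓ = -10/3 ≈ -3.3333)
Z(Y, X) = X² - 10*Y (Z(Y, X) = -10*Y + X*X = -10*Y + X² = X² - 10*Y)
√(Z(455, V(-22)) + 434273) = √(((√(2 - 22))² - 10*455) + 434273) = √(((√(-20))² - 4550) + 434273) = √(((2*I*√5)² - 4550) + 434273) = √((-20 - 4550) + 434273) = √(-4570 + 434273) = √429703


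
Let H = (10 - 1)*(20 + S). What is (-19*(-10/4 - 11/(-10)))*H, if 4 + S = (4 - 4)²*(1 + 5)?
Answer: 19152/5 ≈ 3830.4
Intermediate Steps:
S = -4 (S = -4 + (4 - 4)²*(1 + 5) = -4 + 0²*6 = -4 + 0*6 = -4 + 0 = -4)
H = 144 (H = (10 - 1)*(20 - 4) = 9*16 = 144)
(-19*(-10/4 - 11/(-10)))*H = -19*(-10/4 - 11/(-10))*144 = -19*(-10*¼ - 11*(-⅒))*144 = -19*(-5/2 + 11/10)*144 = -19*(-7/5)*144 = (133/5)*144 = 19152/5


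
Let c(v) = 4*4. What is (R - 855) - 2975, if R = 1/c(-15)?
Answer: -61279/16 ≈ -3829.9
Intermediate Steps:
c(v) = 16
R = 1/16 ≈ 0.062500
(R - 855) - 2975 = (1/16 - 855) - 2975 = -13679/16 - 2975 = -61279/16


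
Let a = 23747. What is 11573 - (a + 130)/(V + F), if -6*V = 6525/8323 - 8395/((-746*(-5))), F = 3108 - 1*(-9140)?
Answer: 182061707659103/15734241799 ≈ 11571.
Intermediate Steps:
F = 12248 (F = 3108 + 9140 = 12248)
V = 314023/1284612 (V = -(6525/8323 - 8395/((-746*(-5))))/6 = -(6525*(1/8323) - 8395/3730)/6 = -(225/287 - 8395*1/3730)/6 = -(225/287 - 1679/746)/6 = -1/6*(-314023/214102) = 314023/1284612 ≈ 0.24445)
11573 - (a + 130)/(V + F) = 11573 - (23747 + 130)/(314023/1284612 + 12248) = 11573 - 23877/15734241799/1284612 = 11573 - 23877*1284612/15734241799 = 11573 - 1*30672680724/15734241799 = 11573 - 30672680724/15734241799 = 182061707659103/15734241799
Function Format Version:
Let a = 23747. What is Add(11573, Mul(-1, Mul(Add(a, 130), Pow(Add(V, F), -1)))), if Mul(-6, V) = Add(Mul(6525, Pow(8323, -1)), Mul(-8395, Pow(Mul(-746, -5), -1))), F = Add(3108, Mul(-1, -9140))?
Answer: Rational(182061707659103, 15734241799) ≈ 11571.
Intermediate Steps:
F = 12248 (F = Add(3108, 9140) = 12248)
V = Rational(314023, 1284612) (V = Mul(Rational(-1, 6), Add(Mul(6525, Pow(8323, -1)), Mul(-8395, Pow(Mul(-746, -5), -1)))) = Mul(Rational(-1, 6), Add(Mul(6525, Rational(1, 8323)), Mul(-8395, Pow(3730, -1)))) = Mul(Rational(-1, 6), Add(Rational(225, 287), Mul(-8395, Rational(1, 3730)))) = Mul(Rational(-1, 6), Add(Rational(225, 287), Rational(-1679, 746))) = Mul(Rational(-1, 6), Rational(-314023, 214102)) = Rational(314023, 1284612) ≈ 0.24445)
Add(11573, Mul(-1, Mul(Add(a, 130), Pow(Add(V, F), -1)))) = Add(11573, Mul(-1, Mul(Add(23747, 130), Pow(Add(Rational(314023, 1284612), 12248), -1)))) = Add(11573, Mul(-1, Mul(23877, Pow(Rational(15734241799, 1284612), -1)))) = Add(11573, Mul(-1, Mul(23877, Rational(1284612, 15734241799)))) = Add(11573, Mul(-1, Rational(30672680724, 15734241799))) = Add(11573, Rational(-30672680724, 15734241799)) = Rational(182061707659103, 15734241799)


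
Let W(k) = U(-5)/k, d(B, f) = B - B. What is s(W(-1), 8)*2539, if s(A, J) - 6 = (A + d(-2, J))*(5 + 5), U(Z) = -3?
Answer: 91404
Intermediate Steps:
d(B, f) = 0
W(k) = -3/k
s(A, J) = 6 + 10*A (s(A, J) = 6 + (A + 0)*(5 + 5) = 6 + A*10 = 6 + 10*A)
s(W(-1), 8)*2539 = (6 + 10*(-3/(-1)))*2539 = (6 + 10*(-3*(-1)))*2539 = (6 + 10*3)*2539 = (6 + 30)*2539 = 36*2539 = 91404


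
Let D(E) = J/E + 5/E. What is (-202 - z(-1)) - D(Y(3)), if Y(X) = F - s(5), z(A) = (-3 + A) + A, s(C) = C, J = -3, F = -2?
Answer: -1377/7 ≈ -196.71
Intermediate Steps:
z(A) = -3 + 2*A
Y(X) = -7 (Y(X) = -2 - 1*5 = -2 - 5 = -7)
D(E) = 2/E (D(E) = -3/E + 5/E = 2/E)
(-202 - z(-1)) - D(Y(3)) = (-202 - (-3 + 2*(-1))) - 2/(-7) = (-202 - (-3 - 2)) - 2*(-1)/7 = (-202 - 1*(-5)) - 1*(-2/7) = (-202 + 5) + 2/7 = -197 + 2/7 = -1377/7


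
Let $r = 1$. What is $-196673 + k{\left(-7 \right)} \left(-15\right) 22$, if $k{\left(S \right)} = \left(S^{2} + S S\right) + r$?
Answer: $-229343$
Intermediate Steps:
$k{\left(S \right)} = 1 + 2 S^{2}$ ($k{\left(S \right)} = \left(S^{2} + S S\right) + 1 = \left(S^{2} + S^{2}\right) + 1 = 2 S^{2} + 1 = 1 + 2 S^{2}$)
$-196673 + k{\left(-7 \right)} \left(-15\right) 22 = -196673 + \left(1 + 2 \left(-7\right)^{2}\right) \left(-15\right) 22 = -196673 + \left(1 + 2 \cdot 49\right) \left(-15\right) 22 = -196673 + \left(1 + 98\right) \left(-15\right) 22 = -196673 + 99 \left(-15\right) 22 = -196673 - 32670 = -229343$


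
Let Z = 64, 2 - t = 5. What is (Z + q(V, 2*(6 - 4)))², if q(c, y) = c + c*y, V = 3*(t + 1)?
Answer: 1156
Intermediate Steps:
t = -3 (t = 2 - 1*5 = 2 - 5 = -3)
V = -6 (V = 3*(-3 + 1) = 3*(-2) = -6)
(Z + q(V, 2*(6 - 4)))² = (64 - 6*(1 + 2*(6 - 4)))² = (64 - 6*(1 + 2*2))² = (64 - 6*(1 + 4))² = (64 - 6*5)² = (64 - 30)² = 34² = 1156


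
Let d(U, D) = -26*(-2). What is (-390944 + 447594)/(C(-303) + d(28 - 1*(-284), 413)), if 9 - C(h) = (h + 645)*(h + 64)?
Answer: 56650/81799 ≈ 0.69255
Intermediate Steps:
C(h) = 9 - (64 + h)*(645 + h) (C(h) = 9 - (h + 645)*(h + 64) = 9 - (645 + h)*(64 + h) = 9 - (64 + h)*(645 + h))
d(U, D) = 52
(-390944 + 447594)/(C(-303) + d(28 - 1*(-284), 413)) = (-390944 + 447594)/((-41271 - 1*(-303)² - 709*(-303)) + 52) = 56650/((-41271 - 1*91809 + 214827) + 52) = 56650/((-41271 - 91809 + 214827) + 52) = 56650/(81747 + 52) = 56650/81799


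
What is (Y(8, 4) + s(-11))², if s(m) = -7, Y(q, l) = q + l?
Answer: 25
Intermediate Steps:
Y(q, l) = l + q
(Y(8, 4) + s(-11))² = ((4 + 8) - 7)² = (12 - 7)² = 5² = 25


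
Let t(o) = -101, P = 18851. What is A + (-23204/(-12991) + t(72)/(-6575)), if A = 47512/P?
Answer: 6959038226141/1610173717075 ≈ 4.3219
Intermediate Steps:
A = 47512/18851 ≈ 2.5204
A + (-23204/(-12991) + t(72)/(-6575)) = 47512/18851 + (-23204/(-12991) - 101/(-6575)) = 47512/18851 + (-23204*(-1/12991) - 101*(-1/6575)) = 47512/18851 + (23204/12991 + 101/6575) = 47512/18851 + 153878391/85415825 = 6959038226141/1610173717075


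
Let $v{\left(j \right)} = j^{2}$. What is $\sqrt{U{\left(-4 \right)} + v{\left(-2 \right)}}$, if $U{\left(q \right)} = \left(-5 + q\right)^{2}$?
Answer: $\sqrt{85} \approx 9.2195$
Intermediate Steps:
$\sqrt{U{\left(-4 \right)} + v{\left(-2 \right)}} = \sqrt{\left(-5 - 4\right)^{2} + \left(-2\right)^{2}} = \sqrt{\left(-9\right)^{2} + 4} = \sqrt{81 + 4} = \sqrt{85}$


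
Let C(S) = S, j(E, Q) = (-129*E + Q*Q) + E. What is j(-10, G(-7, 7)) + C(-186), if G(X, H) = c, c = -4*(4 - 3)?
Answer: 1110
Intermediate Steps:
c = -4 (c = -4*1 = -4)
G(X, H) = -4
j(E, Q) = Q² - 128*E (j(E, Q) = (-129*E + Q²) + E = (Q² - 129*E) + E = Q² - 128*E)
j(-10, G(-7, 7)) + C(-186) = ((-4)² - 128*(-10)) - 186 = (16 + 1280) - 186 = 1296 - 186 = 1110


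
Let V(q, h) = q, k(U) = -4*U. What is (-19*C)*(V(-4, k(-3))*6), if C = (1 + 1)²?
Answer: 1824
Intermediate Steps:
C = 4 (C = 2² = 4)
(-19*C)*(V(-4, k(-3))*6) = (-19*4)*(-4*6) = -76*(-24) = 1824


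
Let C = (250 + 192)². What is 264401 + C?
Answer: 459765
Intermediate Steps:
C = 195364 (C = 442² = 195364)
264401 + C = 264401 + 195364 = 459765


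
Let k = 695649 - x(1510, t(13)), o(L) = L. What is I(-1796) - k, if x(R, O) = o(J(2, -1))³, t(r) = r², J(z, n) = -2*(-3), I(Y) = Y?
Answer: -697229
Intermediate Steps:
J(z, n) = 6
x(R, O) = 216 (x(R, O) = 6³ = 216)
k = 695433 (k = 695649 - 1*216 = 695649 - 216 = 695433)
I(-1796) - k = -1796 - 1*695433 = -1796 - 695433 = -697229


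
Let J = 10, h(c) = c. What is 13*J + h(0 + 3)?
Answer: 133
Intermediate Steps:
13*J + h(0 + 3) = 13*10 + (0 + 3) = 130 + 3 = 133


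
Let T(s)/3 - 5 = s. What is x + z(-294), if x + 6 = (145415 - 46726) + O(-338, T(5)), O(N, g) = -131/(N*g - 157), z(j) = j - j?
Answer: 1016138982/10297 ≈ 98683.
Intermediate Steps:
z(j) = 0
T(s) = 15 + 3*s
O(N, g) = -131/(-157 + N*g)
x = 1016138982/10297 (x = -6 + ((145415 - 46726) - 131/(-157 - 338*(15 + 3*5))) = -6 + (98689 - 131/(-157 - 338*(15 + 15))) = -6 + (98689 - 131/(-157 - 338*30)) = -6 + (98689 - 131/(-157 - 10140)) = -6 + (98689 - 131/(-10297)) = -6 + (98689 - 131*(-1/10297)) = -6 + (98689 + 131/10297) = -6 + 1016200764/10297 = 1016138982/10297 ≈ 98683.)
x + z(-294) = 1016138982/10297 + 0 = 1016138982/10297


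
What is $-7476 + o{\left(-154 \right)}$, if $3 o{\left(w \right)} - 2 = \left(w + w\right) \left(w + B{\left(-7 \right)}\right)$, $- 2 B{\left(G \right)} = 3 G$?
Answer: $\frac{21772}{3} \approx 7257.3$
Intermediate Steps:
$B{\left(G \right)} = - \frac{3 G}{2}$
$o{\left(w \right)} = \frac{2}{3} + \frac{2 w \left(\frac{21}{2} + w\right)}{3}$ ($o{\left(w \right)} = \frac{2}{3} + \frac{\left(w + w\right) \left(w - - \frac{21}{2}\right)}{3} = \frac{2}{3} + \frac{2 w \left(w + \frac{21}{2}\right)}{3} = \frac{2}{3} + \frac{2 w \left(\frac{21}{2} + w\right)}{3}$)
$-7476 + o{\left(-154 \right)} = -7476 + \left(\frac{2}{3} + 7 \left(-154\right) + \frac{2 \left(-154\right)^{2}}{3}\right) = -7476 + \left(\frac{2}{3} - 1078 + \frac{2}{3} \cdot 23716\right) = -7476 + \left(\frac{2}{3} - 1078 + \frac{47432}{3}\right) = -7476 + \frac{44200}{3} = \frac{21772}{3}$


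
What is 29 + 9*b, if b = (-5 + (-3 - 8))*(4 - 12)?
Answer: 1181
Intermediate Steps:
b = 128 (b = (-5 - 11)*(-8) = -16*(-8) = 128)
29 + 9*b = 29 + 9*128 = 29 + 1152 = 1181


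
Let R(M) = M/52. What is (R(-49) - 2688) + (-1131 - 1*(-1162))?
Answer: -138213/52 ≈ -2657.9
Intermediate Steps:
R(M) = M/52 (R(M) = M*(1/52) = M/52)
(R(-49) - 2688) + (-1131 - 1*(-1162)) = ((1/52)*(-49) - 2688) + (-1131 - 1*(-1162)) = (-49/52 - 2688) + (-1131 + 1162) = -139825/52 + 31 = -138213/52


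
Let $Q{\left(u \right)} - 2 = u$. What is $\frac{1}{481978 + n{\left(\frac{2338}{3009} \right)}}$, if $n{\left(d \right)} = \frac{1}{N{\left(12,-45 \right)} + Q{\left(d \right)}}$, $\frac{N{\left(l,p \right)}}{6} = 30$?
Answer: $\frac{549976}{265076335537} \approx 2.0748 \cdot 10^{-6}$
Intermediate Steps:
$N{\left(l,p \right)} = 180$ ($N{\left(l,p \right)} = 6 \cdot 30 = 180$)
$Q{\left(u \right)} = 2 + u$
$n{\left(d \right)} = \frac{1}{182 + d}$ ($n{\left(d \right)} = \frac{1}{180 + \left(2 + d\right)} = \frac{1}{182 + d}$)
$\frac{1}{481978 + n{\left(\frac{2338}{3009} \right)}} = \frac{1}{481978 + \frac{1}{182 + \frac{2338}{3009}}} = \frac{1}{481978 + \frac{1}{\frac{549976}{3009}}} = \frac{1}{481978 + \frac{3009}{549976}} = \frac{1}{\frac{265076335537}{549976}} = \frac{549976}{265076335537}$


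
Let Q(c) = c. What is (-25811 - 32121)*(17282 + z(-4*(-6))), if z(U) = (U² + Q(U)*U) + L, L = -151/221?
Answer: -236001238116/221 ≈ -1.0679e+9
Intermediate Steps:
L = -151/221 (L = -151*1/221 = -151/221 ≈ -0.68326)
z(U) = -151/221 + 2*U² (z(U) = (U² + U*U) - 151/221 = (U² + U²) - 151/221 = 2*U² - 151/221 = -151/221 + 2*U²)
(-25811 - 32121)*(17282 + z(-4*(-6))) = (-25811 - 32121)*(17282 + (-151/221 + 2*(-4*(-6))²)) = -57932*(17282 + (-151/221 + 2*24²)) = -57932*(17282 + (-151/221 + 2*576)) = -57932*(17282 + (-151/221 + 1152)) = -57932*(17282 + 254441/221) = -57932*4073763/221 = -236001238116/221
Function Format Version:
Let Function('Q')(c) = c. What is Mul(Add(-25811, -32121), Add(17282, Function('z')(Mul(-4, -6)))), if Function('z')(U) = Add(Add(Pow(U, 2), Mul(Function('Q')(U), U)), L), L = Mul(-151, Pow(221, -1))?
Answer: Rational(-236001238116, 221) ≈ -1.0679e+9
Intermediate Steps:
L = Rational(-151, 221) (L = Mul(-151, Rational(1, 221)) = Rational(-151, 221) ≈ -0.68326)
Function('z')(U) = Add(Rational(-151, 221), Mul(2, Pow(U, 2))) (Function('z')(U) = Add(Add(Pow(U, 2), Mul(U, U)), Rational(-151, 221)) = Add(Add(Pow(U, 2), Pow(U, 2)), Rational(-151, 221)) = Add(Mul(2, Pow(U, 2)), Rational(-151, 221)) = Add(Rational(-151, 221), Mul(2, Pow(U, 2))))
Mul(Add(-25811, -32121), Add(17282, Function('z')(Mul(-4, -6)))) = Mul(Add(-25811, -32121), Add(17282, Add(Rational(-151, 221), Mul(2, Pow(Mul(-4, -6), 2))))) = Mul(-57932, Add(17282, Add(Rational(-151, 221), Mul(2, Pow(24, 2))))) = Mul(-57932, Add(17282, Add(Rational(-151, 221), Mul(2, 576)))) = Mul(-57932, Add(17282, Add(Rational(-151, 221), 1152))) = Mul(-57932, Add(17282, Rational(254441, 221))) = Mul(-57932, Rational(4073763, 221)) = Rational(-236001238116, 221)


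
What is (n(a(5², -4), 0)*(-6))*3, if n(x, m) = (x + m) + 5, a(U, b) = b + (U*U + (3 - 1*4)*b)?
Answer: -11340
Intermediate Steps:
a(U, b) = U² (a(U, b) = b + (U² + (3 - 4)*b) = b + (U² - b) = U²)
n(x, m) = 5 + m + x (n(x, m) = (m + x) + 5 = 5 + m + x)
(n(a(5², -4), 0)*(-6))*3 = ((5 + 0 + (5²)²)*(-6))*3 = ((5 + 0 + 25²)*(-6))*3 = ((5 + 0 + 625)*(-6))*3 = (630*(-6))*3 = -3780*3 = -11340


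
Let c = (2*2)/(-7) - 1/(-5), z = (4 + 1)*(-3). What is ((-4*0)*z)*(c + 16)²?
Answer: 0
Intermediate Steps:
z = -15 (z = 5*(-3) = -15)
c = -13/35 (c = 4*(-⅐) - 1*(-⅕) = -4/7 + ⅕ = -13/35 ≈ -0.37143)
((-4*0)*z)*(c + 16)² = (-4*0*(-15))*(-13/35 + 16)² = (0*(-15))*(547/35)² = 0*(299209/1225) = 0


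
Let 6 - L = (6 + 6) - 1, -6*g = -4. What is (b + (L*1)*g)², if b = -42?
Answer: 18496/9 ≈ 2055.1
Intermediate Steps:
g = ⅔ (g = -⅙*(-4) = ⅔ ≈ 0.66667)
L = -5 (L = 6 - ((6 + 6) - 1) = 6 - (12 - 1) = 6 - 1*11 = 6 - 11 = -5)
(b + (L*1)*g)² = (-42 - 5*1*(⅔))² = (-42 - 5*⅔)² = (-42 - 10/3)² = (-136/3)² = 18496/9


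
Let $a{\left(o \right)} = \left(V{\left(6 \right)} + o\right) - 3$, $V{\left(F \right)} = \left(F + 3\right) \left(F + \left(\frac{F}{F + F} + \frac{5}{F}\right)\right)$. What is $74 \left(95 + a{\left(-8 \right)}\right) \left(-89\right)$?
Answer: $-987900$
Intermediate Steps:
$V{\left(F \right)} = \left(3 + F\right) \left(\frac{1}{2} + F + \frac{5}{F}\right)$ ($V{\left(F \right)} = \left(3 + F\right) \left(F + \left(\frac{F}{2 F} + \frac{5}{F}\right)\right) = \left(3 + F\right) \left(F + \left(F \frac{1}{2 F} + \frac{5}{F}\right)\right) = \left(3 + F\right) \left(F + \left(\frac{1}{2} + \frac{5}{F}\right)\right) = \left(3 + F\right) \left(\frac{1}{2} + F + \frac{5}{F}\right)$)
$a{\left(o \right)} = 63 + o$ ($a{\left(o \right)} = \left(\left(\frac{13}{2} + 6^{2} + \frac{15}{6} + \frac{7}{2} \cdot 6\right) + o\right) - 3 = \left(\left(\frac{13}{2} + 36 + 15 \cdot \frac{1}{6} + 21\right) + o\right) - 3 = \left(\left(\frac{13}{2} + 36 + \frac{5}{2} + 21\right) + o\right) - 3 = \left(66 + o\right) - 3 = 63 + o$)
$74 \left(95 + a{\left(-8 \right)}\right) \left(-89\right) = 74 \left(95 + \left(63 - 8\right)\right) \left(-89\right) = 74 \left(95 + 55\right) \left(-89\right) = 74 \cdot 150 \left(-89\right) = 11100 \left(-89\right) = -987900$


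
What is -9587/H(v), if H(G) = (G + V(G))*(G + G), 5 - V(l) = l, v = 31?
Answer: -9587/310 ≈ -30.926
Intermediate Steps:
V(l) = 5 - l
H(G) = 10*G (H(G) = (G + (5 - G))*(G + G) = 5*(2*G) = 10*G)
-9587/H(v) = -9587/(10*31) = -9587/310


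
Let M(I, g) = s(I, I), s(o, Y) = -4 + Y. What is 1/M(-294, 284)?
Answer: -1/298 ≈ -0.0033557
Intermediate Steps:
M(I, g) = -4 + I
1/M(-294, 284) = 1/(-4 - 294) = 1/(-298) = -1/298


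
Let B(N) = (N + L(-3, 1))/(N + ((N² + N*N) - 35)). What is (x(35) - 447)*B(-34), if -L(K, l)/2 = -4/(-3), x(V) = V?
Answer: 45320/6729 ≈ 6.7350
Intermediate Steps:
L(K, l) = -8/3 (L(K, l) = -(-8)/(-3) = -(-8)*(-1)/3 = -2*4/3 = -8/3)
B(N) = (-8/3 + N)/(-35 + N + 2*N²) (B(N) = (N - 8/3)/(N + ((N² + N*N) - 35)) = (-8/3 + N)/(N + ((N² + N²) - 35)) = (-8/3 + N)/(N + (2*N² - 35)) = (-8/3 + N)/(N + (-35 + 2*N²)) = (-8/3 + N)/(-35 + N + 2*N²))
(x(35) - 447)*B(-34) = (35 - 447)*((-8/3 - 34)/(-35 - 34 + 2*(-34)²)) = -412*(-110)/((-35 - 34 + 2*1156)*3) = -412*(-110)/((-35 - 34 + 2312)*3) = -412*(-110)/(2243*3) = -412*(-110/6729) = 45320/6729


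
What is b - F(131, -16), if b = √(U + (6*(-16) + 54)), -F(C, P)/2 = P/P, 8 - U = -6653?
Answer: 2 + √6619 ≈ 83.357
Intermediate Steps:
U = 6661 (U = 8 - 1*(-6653) = 8 + 6653 = 6661)
F(C, P) = -2 (F(C, P) = -2*P/P = -2*1 = -2)
b = √6619 (b = √(6661 + (6*(-16) + 54)) = √(6661 + (-96 + 54)) = √(6661 - 42) = √6619 ≈ 81.357)
b - F(131, -16) = √6619 - 1*(-2) = √6619 + 2 = 2 + √6619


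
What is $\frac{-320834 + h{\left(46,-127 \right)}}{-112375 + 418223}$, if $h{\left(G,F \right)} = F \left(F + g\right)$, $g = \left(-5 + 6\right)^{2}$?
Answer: $- \frac{38104}{38231} \approx -0.99668$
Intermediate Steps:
$g = 1$ ($g = 1^{2} = 1$)
$h{\left(G,F \right)} = F \left(1 + F\right)$ ($h{\left(G,F \right)} = F \left(F + 1\right) = F \left(1 + F\right)$)
$\frac{-320834 + h{\left(46,-127 \right)}}{-112375 + 418223} = \frac{-320834 - 127 \left(1 - 127\right)}{-112375 + 418223} = \frac{-320834 - -16002}{305848} = \left(-320834 + 16002\right) \frac{1}{305848} = \left(-304832\right) \frac{1}{305848} = - \frac{38104}{38231}$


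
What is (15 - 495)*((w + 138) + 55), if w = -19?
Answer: -83520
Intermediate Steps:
(15 - 495)*((w + 138) + 55) = (15 - 495)*((-19 + 138) + 55) = -480*(119 + 55) = -480*174 = -83520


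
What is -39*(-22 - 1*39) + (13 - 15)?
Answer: 2377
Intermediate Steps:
-39*(-22 - 1*39) + (13 - 15) = -39*(-22 - 39) - 2 = -39*(-61) - 2 = 2379 - 2 = 2377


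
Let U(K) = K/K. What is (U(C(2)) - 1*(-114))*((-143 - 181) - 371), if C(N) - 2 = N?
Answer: -79925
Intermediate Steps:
C(N) = 2 + N
U(K) = 1
(U(C(2)) - 1*(-114))*((-143 - 181) - 371) = (1 - 1*(-114))*((-143 - 181) - 371) = (1 + 114)*(-324 - 371) = 115*(-695) = -79925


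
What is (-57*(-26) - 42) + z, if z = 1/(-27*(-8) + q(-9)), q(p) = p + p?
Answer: 285121/198 ≈ 1440.0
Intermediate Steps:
q(p) = 2*p
z = 1/198 (z = 1/(-27*(-8) + 2*(-9)) = 1/(216 - 18) = 1/198 ≈ 0.0050505)
(-57*(-26) - 42) + z = (-57*(-26) - 42) + 1/198 = (1482 - 42) + 1/198 = 1440 + 1/198 = 285121/198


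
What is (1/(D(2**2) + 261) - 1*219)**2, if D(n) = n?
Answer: 3367945156/70225 ≈ 47959.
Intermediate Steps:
(1/(D(2**2) + 261) - 1*219)**2 = (1/(2**2 + 261) - 1*219)**2 = (1/(4 + 261) - 219)**2 = (1/265 - 219)**2 = (-58034/265)**2 = 3367945156/70225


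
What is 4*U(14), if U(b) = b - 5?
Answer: 36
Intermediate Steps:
U(b) = -5 + b
4*U(14) = 4*(-5 + 14) = 4*9 = 36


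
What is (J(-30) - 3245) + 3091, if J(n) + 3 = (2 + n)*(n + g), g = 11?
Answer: 375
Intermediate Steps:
J(n) = -3 + (2 + n)*(11 + n) (J(n) = -3 + (2 + n)*(n + 11) = -3 + (2 + n)*(11 + n))
(J(-30) - 3245) + 3091 = ((19 + (-30)**2 + 13*(-30)) - 3245) + 3091 = ((19 + 900 - 390) - 3245) + 3091 = (529 - 3245) + 3091 = -2716 + 3091 = 375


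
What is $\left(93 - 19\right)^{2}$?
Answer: $5476$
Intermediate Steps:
$\left(93 - 19\right)^{2} = 74^{2} = 5476$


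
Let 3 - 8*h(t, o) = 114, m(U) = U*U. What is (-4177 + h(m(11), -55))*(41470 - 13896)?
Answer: -462236749/4 ≈ -1.1556e+8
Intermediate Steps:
m(U) = U²
h(t, o) = -111/8 (h(t, o) = 3/8 - ⅛*114 = 3/8 - 57/4 = -111/8)
(-4177 + h(m(11), -55))*(41470 - 13896) = (-4177 - 111/8)*(41470 - 13896) = -33527/8*27574 = -462236749/4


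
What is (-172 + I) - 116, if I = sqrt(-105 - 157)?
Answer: -288 + I*sqrt(262) ≈ -288.0 + 16.186*I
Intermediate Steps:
I = I*sqrt(262) (I = sqrt(-262) = I*sqrt(262) ≈ 16.186*I)
(-172 + I) - 116 = (-172 + I*sqrt(262)) - 116 = -288 + I*sqrt(262)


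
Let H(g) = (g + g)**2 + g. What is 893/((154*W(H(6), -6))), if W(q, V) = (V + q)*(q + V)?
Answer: 893/3193344 ≈ 0.00027964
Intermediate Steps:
H(g) = g + 4*g**2 (H(g) = (2*g)**2 + g = 4*g**2 + g = g + 4*g**2)
W(q, V) = (V + q)**2 (W(q, V) = (V + q)*(V + q) = (V + q)**2)
893/((154*W(H(6), -6))) = 893/((154*(-6 + 6*(1 + 4*6))**2)) = 893/((154*(-6 + 6*(1 + 24))**2)) = 893/((154*(-6 + 6*25)**2)) = 893/((154*(-6 + 150)**2)) = 893/((154*144**2)) = 893/((154*20736)) = 893/3193344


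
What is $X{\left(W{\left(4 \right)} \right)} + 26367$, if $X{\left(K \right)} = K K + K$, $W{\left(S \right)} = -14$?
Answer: $26549$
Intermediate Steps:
$X{\left(K \right)} = K + K^{2}$ ($X{\left(K \right)} = K^{2} + K = K + K^{2}$)
$X{\left(W{\left(4 \right)} \right)} + 26367 = - 14 \left(1 - 14\right) + 26367 = \left(-14\right) \left(-13\right) + 26367 = 182 + 26367 = 26549$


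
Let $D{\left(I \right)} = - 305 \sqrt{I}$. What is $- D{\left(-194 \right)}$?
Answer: $305 i \sqrt{194} \approx 4248.2 i$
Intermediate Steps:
$- D{\left(-194 \right)} = - \left(-305\right) \sqrt{-194} = - \left(-305\right) i \sqrt{194} = 305 i \sqrt{194}$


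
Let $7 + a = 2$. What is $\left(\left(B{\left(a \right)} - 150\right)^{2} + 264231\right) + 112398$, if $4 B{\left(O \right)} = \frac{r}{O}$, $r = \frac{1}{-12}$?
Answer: $\frac{22989758401}{57600} \approx 3.9913 \cdot 10^{5}$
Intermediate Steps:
$a = -5$ ($a = -7 + 2 = -5$)
$r = - \frac{1}{12} \approx -0.083333$
$B{\left(O \right)} = - \frac{1}{48 O}$ ($B{\left(O \right)} = \frac{\left(- \frac{1}{12}\right) \frac{1}{O}}{4} = - \frac{1}{48 O}$)
$\left(\left(B{\left(a \right)} - 150\right)^{2} + 264231\right) + 112398 = \left(\left(- \frac{1}{48 \left(-5\right)} - 150\right)^{2} + 264231\right) + 112398 = \left(\left(\left(- \frac{1}{48}\right) \left(- \frac{1}{5}\right) - 150\right)^{2} + 264231\right) + 112398 = \left(\left(\frac{1}{240} - 150\right)^{2} + 264231\right) + 112398 = \left(\left(- \frac{35999}{240}\right)^{2} + 264231\right) + 112398 = \left(\frac{1295928001}{57600} + 264231\right) + 112398 = \frac{16515633601}{57600} + 112398 = \frac{22989758401}{57600}$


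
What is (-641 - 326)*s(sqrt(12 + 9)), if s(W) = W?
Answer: -967*sqrt(21) ≈ -4431.4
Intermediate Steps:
(-641 - 326)*s(sqrt(12 + 9)) = (-641 - 326)*sqrt(12 + 9) = -967*sqrt(21)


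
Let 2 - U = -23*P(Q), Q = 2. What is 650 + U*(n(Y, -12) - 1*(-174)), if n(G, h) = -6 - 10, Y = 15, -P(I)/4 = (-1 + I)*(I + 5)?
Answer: -100786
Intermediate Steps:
P(I) = -4*(-1 + I)*(5 + I) (P(I) = -4*(-1 + I)*(I + 5) = -4*(-1 + I)*(5 + I))
n(G, h) = -16
U = -642 (U = 2 - (-23)*(20 - 16*2 - 4*2²) = 2 - (-23)*(20 - 32 - 4*4) = 2 - (-23)*(20 - 32 - 16) = 2 - (-23)*(-28) = 2 - 1*644 = 2 - 644 = -642)
650 + U*(n(Y, -12) - 1*(-174)) = 650 - 642*(-16 - 1*(-174)) = 650 - 642*(-16 + 174) = 650 - 642*158 = 650 - 101436 = -100786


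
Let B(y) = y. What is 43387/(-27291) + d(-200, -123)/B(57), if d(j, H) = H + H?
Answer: -3062215/518529 ≈ -5.9056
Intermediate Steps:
d(j, H) = 2*H
43387/(-27291) + d(-200, -123)/B(57) = 43387/(-27291) + (2*(-123))/57 = 43387*(-1/27291) - 246*1/57 = -43387/27291 - 82/19 = -3062215/518529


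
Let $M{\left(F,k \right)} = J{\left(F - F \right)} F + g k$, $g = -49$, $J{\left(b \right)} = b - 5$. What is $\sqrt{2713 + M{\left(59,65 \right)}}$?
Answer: $i \sqrt{767} \approx 27.695 i$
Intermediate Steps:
$J{\left(b \right)} = -5 + b$
$M{\left(F,k \right)} = - 49 k - 5 F$ ($M{\left(F,k \right)} = \left(-5 + \left(F - F\right)\right) F - 49 k = \left(-5 + 0\right) F - 49 k = - 5 F - 49 k = - 49 k - 5 F$)
$\sqrt{2713 + M{\left(59,65 \right)}} = \sqrt{2713 - 3480} = \sqrt{-767} = i \sqrt{767}$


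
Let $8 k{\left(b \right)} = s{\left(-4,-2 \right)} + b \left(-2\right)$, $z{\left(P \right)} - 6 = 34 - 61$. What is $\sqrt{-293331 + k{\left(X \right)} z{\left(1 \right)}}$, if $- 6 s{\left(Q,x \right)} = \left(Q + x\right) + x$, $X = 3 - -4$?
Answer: $\frac{i \sqrt{1173191}}{2} \approx 541.57 i$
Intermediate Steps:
$X = 7$ ($X = 3 + 4 = 7$)
$s{\left(Q,x \right)} = - \frac{x}{3} - \frac{Q}{6}$ ($s{\left(Q,x \right)} = - \frac{\left(Q + x\right) + x}{6} = - \frac{Q + 2 x}{6} = - \frac{x}{3} - \frac{Q}{6}$)
$z{\left(P \right)} = -21$ ($z{\left(P \right)} = 6 + \left(34 - 61\right) = 6 - 27 = -21$)
$k{\left(b \right)} = \frac{1}{6} - \frac{b}{4}$ ($k{\left(b \right)} = \frac{\left(\left(- \frac{1}{3}\right) \left(-2\right) - - \frac{2}{3}\right) + b \left(-2\right)}{8} = \frac{\left(\frac{2}{3} + \frac{2}{3}\right) - 2 b}{8} = \frac{\frac{4}{3} - 2 b}{8} = \frac{1}{6} - \frac{b}{4}$)
$\sqrt{-293331 + k{\left(X \right)} z{\left(1 \right)}} = \sqrt{-293331 + \left(\frac{1}{6} - \frac{7}{4}\right) \left(-21\right)} = \sqrt{-293331 - - \frac{133}{4}} = \sqrt{-293331 + \frac{133}{4}} = \sqrt{- \frac{1173191}{4}} = \frac{i \sqrt{1173191}}{2}$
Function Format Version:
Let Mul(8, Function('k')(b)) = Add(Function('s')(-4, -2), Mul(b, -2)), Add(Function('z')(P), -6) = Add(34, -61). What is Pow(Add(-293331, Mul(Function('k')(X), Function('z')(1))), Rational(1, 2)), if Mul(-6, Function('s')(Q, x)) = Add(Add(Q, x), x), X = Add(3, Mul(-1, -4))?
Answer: Mul(Rational(1, 2), I, Pow(1173191, Rational(1, 2))) ≈ Mul(541.57, I)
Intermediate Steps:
X = 7 (X = Add(3, 4) = 7)
Function('s')(Q, x) = Add(Mul(Rational(-1, 3), x), Mul(Rational(-1, 6), Q)) (Function('s')(Q, x) = Mul(Rational(-1, 6), Add(Add(Q, x), x)) = Mul(Rational(-1, 6), Add(Q, Mul(2, x))) = Add(Mul(Rational(-1, 3), x), Mul(Rational(-1, 6), Q)))
Function('z')(P) = -21 (Function('z')(P) = Add(6, Add(34, -61)) = Add(6, -27) = -21)
Function('k')(b) = Add(Rational(1, 6), Mul(Rational(-1, 4), b)) (Function('k')(b) = Mul(Rational(1, 8), Add(Add(Mul(Rational(-1, 3), -2), Mul(Rational(-1, 6), -4)), Mul(b, -2))) = Mul(Rational(1, 8), Add(Add(Rational(2, 3), Rational(2, 3)), Mul(-2, b))) = Mul(Rational(1, 8), Add(Rational(4, 3), Mul(-2, b))) = Add(Rational(1, 6), Mul(Rational(-1, 4), b)))
Pow(Add(-293331, Mul(Function('k')(X), Function('z')(1))), Rational(1, 2)) = Pow(Add(-293331, Mul(Add(Rational(1, 6), Mul(Rational(-1, 4), 7)), -21)), Rational(1, 2)) = Pow(Add(-293331, Mul(Add(Rational(1, 6), Rational(-7, 4)), -21)), Rational(1, 2)) = Pow(Add(-293331, Mul(Rational(-19, 12), -21)), Rational(1, 2)) = Pow(Add(-293331, Rational(133, 4)), Rational(1, 2)) = Pow(Rational(-1173191, 4), Rational(1, 2)) = Mul(Rational(1, 2), I, Pow(1173191, Rational(1, 2)))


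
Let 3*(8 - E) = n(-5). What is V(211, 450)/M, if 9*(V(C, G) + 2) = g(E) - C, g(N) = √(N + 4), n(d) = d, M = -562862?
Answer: 229/5065758 - √123/15197274 ≈ 4.4476e-5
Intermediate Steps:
E = 29/3 (E = 8 - ⅓*(-5) = 8 + 5/3 = 29/3 ≈ 9.6667)
g(N) = √(4 + N)
V(C, G) = -2 - C/9 + √123/27 (V(C, G) = -2 + (√(4 + 29/3) - C)/9 = -2 + (√(41/3) - C)/9 = -2 + (√123/3 - C)/9 = -2 + (-C + √123/3)/9 = -2 + (-C/9 + √123/27) = -2 - C/9 + √123/27)
V(211, 450)/M = (-2 - ⅑*211 + √123/27)/(-562862) = (-2 - 211/9 + √123/27)*(-1/562862) = (-229/9 + √123/27)*(-1/562862) = 229/5065758 - √123/15197274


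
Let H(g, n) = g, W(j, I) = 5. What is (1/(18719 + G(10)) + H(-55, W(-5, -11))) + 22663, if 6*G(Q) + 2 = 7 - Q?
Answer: 2539081878/112309 ≈ 22608.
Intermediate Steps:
G(Q) = ⅚ - Q/6 (G(Q) = -⅓ + (7 - Q)/6 = -⅓ + (7/6 - Q/6) = ⅚ - Q/6)
(1/(18719 + G(10)) + H(-55, W(-5, -11))) + 22663 = (1/(18719 + (⅚ - ⅙*10)) - 55) + 22663 = (1/(18719 + (⅚ - 5/3)) - 55) + 22663 = (1/(18719 - ⅚) - 55) + 22663 = (1/(112309/6) - 55) + 22663 = (6/112309 - 55) + 22663 = -6176989/112309 + 22663 = 2539081878/112309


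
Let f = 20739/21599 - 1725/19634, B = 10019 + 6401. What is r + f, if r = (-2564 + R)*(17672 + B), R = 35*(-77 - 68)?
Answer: -110441276960832357/424074766 ≈ -2.6043e+8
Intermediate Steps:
R = -5075 (R = 35*(-145) = -5075)
B = 16420
f = 369931251/424074766 (f = 20739*(1/21599) - 1725*1/19634 = 20739/21599 - 1725/19634 = 369931251/424074766 ≈ 0.87233)
r = -260428788 (r = (-2564 - 5075)*(17672 + 16420) = -7639*34092 = -260428788)
r + f = -260428788 + 369931251/424074766 = -110441276960832357/424074766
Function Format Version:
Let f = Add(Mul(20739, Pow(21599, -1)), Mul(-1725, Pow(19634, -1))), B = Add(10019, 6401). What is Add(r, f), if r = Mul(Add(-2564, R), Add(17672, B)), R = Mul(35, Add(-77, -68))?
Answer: Rational(-110441276960832357, 424074766) ≈ -2.6043e+8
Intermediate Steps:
R = -5075 (R = Mul(35, -145) = -5075)
B = 16420
f = Rational(369931251, 424074766) (f = Add(Mul(20739, Rational(1, 21599)), Mul(-1725, Rational(1, 19634))) = Add(Rational(20739, 21599), Rational(-1725, 19634)) = Rational(369931251, 424074766) ≈ 0.87233)
r = -260428788 (r = Mul(Add(-2564, -5075), Add(17672, 16420)) = Mul(-7639, 34092) = -260428788)
Add(r, f) = Add(-260428788, Rational(369931251, 424074766)) = Rational(-110441276960832357, 424074766)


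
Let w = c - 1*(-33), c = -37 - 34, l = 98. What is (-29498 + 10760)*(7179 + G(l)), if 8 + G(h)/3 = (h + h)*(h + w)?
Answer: -795147030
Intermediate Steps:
c = -71
w = -38 (w = -71 - 1*(-33) = -71 + 33 = -38)
G(h) = -24 + 6*h*(-38 + h) (G(h) = -24 + 3*((h + h)*(h - 38)) = -24 + 3*((2*h)*(-38 + h)) = -24 + 3*(2*h*(-38 + h)) = -24 + 6*h*(-38 + h))
(-29498 + 10760)*(7179 + G(l)) = (-29498 + 10760)*(7179 + (-24 - 228*98 + 6*98²)) = -18738*(7179 + (-24 - 22344 + 6*9604)) = -18738*(7179 + (-24 - 22344 + 57624)) = -18738*(7179 + 35256) = -18738*42435 = -795147030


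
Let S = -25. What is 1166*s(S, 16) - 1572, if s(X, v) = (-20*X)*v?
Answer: 9326428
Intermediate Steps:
s(X, v) = -20*X*v
1166*s(S, 16) - 1572 = 1166*(-20*(-25)*16) - 1572 = 1166*8000 - 1572 = 9328000 - 1572 = 9326428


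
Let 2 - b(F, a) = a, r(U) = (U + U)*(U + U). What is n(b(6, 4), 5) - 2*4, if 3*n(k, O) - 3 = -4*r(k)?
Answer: -85/3 ≈ -28.333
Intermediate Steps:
r(U) = 4*U² (r(U) = (2*U)*(2*U) = 4*U²)
b(F, a) = 2 - a
n(k, O) = 1 - 16*k²/3 (n(k, O) = 1 + (-16*k²)/3 = 1 - 16*k²/3)
n(b(6, 4), 5) - 2*4 = (1 - 16*(2 - 1*4)²/3) - 2*4 = (1 - 16*(2 - 4)²/3) - 8 = (1 - 16/3*(-2)²) - 8 = (1 - 16/3*4) - 8 = (1 - 64/3) - 8 = -61/3 - 8 = -85/3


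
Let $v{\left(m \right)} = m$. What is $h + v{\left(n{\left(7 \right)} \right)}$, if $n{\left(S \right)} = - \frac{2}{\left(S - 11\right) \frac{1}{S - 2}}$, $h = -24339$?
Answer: $- \frac{48673}{2} \approx -24337.0$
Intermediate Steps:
$n{\left(S \right)} = - \frac{2 \left(-2 + S\right)}{-11 + S}$ ($n{\left(S \right)} = - \frac{2}{\left(-11 + S\right) \frac{1}{-2 + S}} = - \frac{2}{\frac{1}{-2 + S} \left(-11 + S\right)} = - 2 \frac{-2 + S}{-11 + S} = - \frac{2 \left(-2 + S\right)}{-11 + S}$)
$h + v{\left(n{\left(7 \right)} \right)} = -24339 + \frac{2 \left(2 - 7\right)}{-11 + 7} = -24339 + \frac{2 \left(2 - 7\right)}{-4} = -24339 + 2 \left(- \frac{1}{4}\right) \left(-5\right) = -24339 + \frac{5}{2} = - \frac{48673}{2}$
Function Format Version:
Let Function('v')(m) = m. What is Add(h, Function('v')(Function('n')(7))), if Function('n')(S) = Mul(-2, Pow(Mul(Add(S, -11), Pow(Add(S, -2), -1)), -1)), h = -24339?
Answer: Rational(-48673, 2) ≈ -24337.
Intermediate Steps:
Function('n')(S) = Mul(-2, Pow(Add(-11, S), -1), Add(-2, S)) (Function('n')(S) = Mul(-2, Pow(Mul(Add(-11, S), Pow(Add(-2, S), -1)), -1)) = Mul(-2, Pow(Mul(Pow(Add(-2, S), -1), Add(-11, S)), -1)) = Mul(-2, Mul(Pow(Add(-11, S), -1), Add(-2, S))) = Mul(-2, Pow(Add(-11, S), -1), Add(-2, S)))
Add(h, Function('v')(Function('n')(7))) = Add(-24339, Mul(2, Pow(Add(-11, 7), -1), Add(2, Mul(-1, 7)))) = Add(-24339, Mul(2, Pow(-4, -1), Add(2, -7))) = Add(-24339, Mul(2, Rational(-1, 4), -5)) = Add(-24339, Rational(5, 2)) = Rational(-48673, 2)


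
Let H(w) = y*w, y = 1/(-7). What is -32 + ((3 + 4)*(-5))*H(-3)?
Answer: -47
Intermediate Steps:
y = -1/7 ≈ -0.14286
H(w) = -w/7
-32 + ((3 + 4)*(-5))*H(-3) = -32 + ((3 + 4)*(-5))*(-1/7*(-3)) = -32 + (7*(-5))*(3/7) = -32 - 35*3/7 = -32 - 15 = -47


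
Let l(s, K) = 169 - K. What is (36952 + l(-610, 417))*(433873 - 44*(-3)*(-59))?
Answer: 15639023840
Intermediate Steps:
(36952 + l(-610, 417))*(433873 - 44*(-3)*(-59)) = (36952 + (169 - 1*417))*(433873 - 44*(-3)*(-59)) = (36952 + (169 - 417))*(433873 + 132*(-59)) = (36952 - 248)*(433873 - 7788) = 36704*426085 = 15639023840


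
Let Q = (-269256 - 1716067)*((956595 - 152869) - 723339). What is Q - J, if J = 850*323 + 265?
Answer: -159594434816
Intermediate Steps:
Q = -159594160001 (Q = -1985323*(803726 - 723339) = -1985323*80387 = -159594160001)
J = 274815 (J = 274550 + 265 = 274815)
Q - J = -159594160001 - 1*274815 = -159594160001 - 274815 = -159594434816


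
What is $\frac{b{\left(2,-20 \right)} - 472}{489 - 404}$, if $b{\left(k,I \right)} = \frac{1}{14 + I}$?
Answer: $- \frac{2833}{510} \approx -5.5549$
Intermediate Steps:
$\frac{b{\left(2,-20 \right)} - 472}{489 - 404} = \frac{\frac{1}{14 - 20} - 472}{489 - 404} = \frac{\frac{1}{-6} - 472}{85} = \left(- \frac{1}{6} - 472\right) \frac{1}{85} = \left(- \frac{2833}{6}\right) \frac{1}{85} = - \frac{2833}{510}$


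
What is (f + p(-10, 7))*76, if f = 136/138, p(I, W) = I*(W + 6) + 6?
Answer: -645088/69 ≈ -9349.1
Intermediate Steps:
p(I, W) = 6 + I*(6 + W) (p(I, W) = I*(6 + W) + 6 = 6 + I*(6 + W))
f = 68/69 (f = 136*(1/138) = 68/69 ≈ 0.98551)
(f + p(-10, 7))*76 = (68/69 + (6 + 6*(-10) - 10*7))*76 = (68/69 + (6 - 60 - 70))*76 = (68/69 - 124)*76 = -8488/69*76 = -645088/69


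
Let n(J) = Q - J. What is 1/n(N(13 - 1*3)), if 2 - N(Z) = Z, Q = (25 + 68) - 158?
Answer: -1/57 ≈ -0.017544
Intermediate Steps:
Q = -65 (Q = 93 - 158 = -65)
N(Z) = 2 - Z
n(J) = -65 - J
1/n(N(13 - 1*3)) = 1/(-65 - (2 - (13 - 1*3))) = 1/(-65 - (2 - (13 - 3))) = 1/(-65 - (2 - 1*10)) = 1/(-65 - (2 - 10)) = 1/(-65 - 1*(-8)) = 1/(-65 + 8) = 1/(-57) = -1/57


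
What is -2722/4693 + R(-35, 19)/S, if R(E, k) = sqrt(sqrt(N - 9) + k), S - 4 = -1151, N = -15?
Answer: -2722/4693 - sqrt(19 + 2*I*sqrt(6))/1147 ≈ -0.58384 - 0.00048597*I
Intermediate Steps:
S = -1147 (S = 4 - 1151 = -1147)
R(E, k) = sqrt(k + 2*I*sqrt(6)) (R(E, k) = sqrt(sqrt(-15 - 9) + k) = sqrt(sqrt(-24) + k) = sqrt(2*I*sqrt(6) + k) = sqrt(k + 2*I*sqrt(6)))
-2722/4693 + R(-35, 19)/S = -2722/4693 + sqrt(19 + 2*I*sqrt(6))/(-1147) = -2722*1/4693 + sqrt(19 + 2*I*sqrt(6))*(-1/1147) = -2722/4693 - sqrt(19 + 2*I*sqrt(6))/1147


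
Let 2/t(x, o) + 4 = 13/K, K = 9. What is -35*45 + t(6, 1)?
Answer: -36243/23 ≈ -1575.8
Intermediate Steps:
t(x, o) = -18/23 (t(x, o) = 2/(-4 + 13/9) = 2/(-23/9) = 2*(-9/23) = -18/23)
-35*45 + t(6, 1) = -35*45 - 18/23 = -1575 - 18/23 = -36243/23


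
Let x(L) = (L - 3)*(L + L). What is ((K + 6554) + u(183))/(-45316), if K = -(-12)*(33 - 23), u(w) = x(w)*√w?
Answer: -3337/22658 - 16470*√183/11329 ≈ -19.814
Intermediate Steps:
x(L) = 2*L*(-3 + L) (x(L) = (-3 + L)*(2*L) = 2*L*(-3 + L))
u(w) = 2*w^(3/2)*(-3 + w) (u(w) = (2*w*(-3 + w))*√w = 2*w^(3/2)*(-3 + w))
K = 120 (K = -(-12)*10 = -1*(-120) = 120)
((K + 6554) + u(183))/(-45316) = ((120 + 6554) + 2*183^(3/2)*(-3 + 183))/(-45316) = (6674 + 2*(183*√183)*180)*(-1/45316) = (6674 + 65880*√183)*(-1/45316) = -3337/22658 - 16470*√183/11329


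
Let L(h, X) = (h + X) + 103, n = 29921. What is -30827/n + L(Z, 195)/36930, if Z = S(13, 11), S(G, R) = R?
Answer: -376398507/368327510 ≈ -1.0219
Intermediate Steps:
Z = 11
L(h, X) = 103 + X + h (L(h, X) = (X + h) + 103 = 103 + X + h)
-30827/n + L(Z, 195)/36930 = -30827/29921 + (103 + 195 + 11)/36930 = -30827*1/29921 + 309*(1/36930) = -30827/29921 + 103/12310 = -376398507/368327510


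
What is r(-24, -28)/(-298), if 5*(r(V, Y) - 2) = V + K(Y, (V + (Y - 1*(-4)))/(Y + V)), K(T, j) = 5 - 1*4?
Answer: 13/1490 ≈ 0.0087248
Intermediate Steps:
K(T, j) = 1 (K(T, j) = 5 - 4 = 1)
r(V, Y) = 11/5 + V/5 (r(V, Y) = 2 + (V + 1)/5 = 2 + (1 + V)/5 = 2 + (1/5 + V/5) = 11/5 + V/5)
r(-24, -28)/(-298) = (11/5 + (1/5)*(-24))/(-298) = (11/5 - 24/5)*(-1/298) = -13/5*(-1/298) = 13/1490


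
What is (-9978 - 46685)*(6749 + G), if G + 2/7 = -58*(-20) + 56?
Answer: -3159132239/7 ≈ -4.5130e+8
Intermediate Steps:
G = 8510/7 (G = -2/7 + (-58*(-20) + 56) = -2/7 + (1160 + 56) = -2/7 + 1216 = 8510/7 ≈ 1215.7)
(-9978 - 46685)*(6749 + G) = (-9978 - 46685)*(6749 + 8510/7) = -56663*55753/7 = -3159132239/7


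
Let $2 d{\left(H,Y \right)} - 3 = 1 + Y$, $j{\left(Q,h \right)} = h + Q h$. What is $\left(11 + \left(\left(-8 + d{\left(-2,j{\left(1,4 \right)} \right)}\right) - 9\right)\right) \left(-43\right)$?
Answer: $0$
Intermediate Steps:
$d{\left(H,Y \right)} = 2 + \frac{Y}{2}$ ($d{\left(H,Y \right)} = \frac{3}{2} + \frac{1 + Y}{2} = \frac{3}{2} + \left(\frac{1}{2} + \frac{Y}{2}\right) = 2 + \frac{Y}{2}$)
$\left(11 + \left(\left(-8 + d{\left(-2,j{\left(1,4 \right)} \right)}\right) - 9\right)\right) \left(-43\right) = \left(11 - \left(15 - 2 \left(1 + 1\right)\right)\right) \left(-43\right) = \left(11 - \left(15 - 2 \cdot 2\right)\right) \left(-43\right) = \left(11 + \left(\left(-8 + \left(2 + \frac{1}{2} \cdot 8\right)\right) - 9\right)\right) \left(-43\right) = \left(11 + \left(\left(-8 + \left(2 + 4\right)\right) - 9\right)\right) \left(-43\right) = \left(11 + \left(\left(-8 + 6\right) - 9\right)\right) \left(-43\right) = \left(11 - 11\right) \left(-43\right) = 0 \left(-43\right) = 0$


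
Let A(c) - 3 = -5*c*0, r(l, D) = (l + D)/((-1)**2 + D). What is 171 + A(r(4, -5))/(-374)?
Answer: 63951/374 ≈ 170.99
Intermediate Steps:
r(l, D) = (D + l)/(1 + D)
A(c) = 3 (A(c) = 3 - 5*c*0 = 3 + 0 = 3)
171 + A(r(4, -5))/(-374) = 171 + 3/(-374) = 171 - 1/374*3 = 171 - 3/374 = 63951/374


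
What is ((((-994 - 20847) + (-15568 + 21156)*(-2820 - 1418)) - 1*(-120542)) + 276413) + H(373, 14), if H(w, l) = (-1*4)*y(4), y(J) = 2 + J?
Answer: -23306854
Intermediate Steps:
H(w, l) = -24 (H(w, l) = (-1*4)*(2 + 4) = -4*6 = -24)
((((-994 - 20847) + (-15568 + 21156)*(-2820 - 1418)) - 1*(-120542)) + 276413) + H(373, 14) = ((((-994 - 20847) + (-15568 + 21156)*(-2820 - 1418)) - 1*(-120542)) + 276413) - 24 = (((-21841 + 5588*(-4238)) + 120542) + 276413) - 24 = (((-21841 - 23681944) + 120542) + 276413) - 24 = ((-23703785 + 120542) + 276413) - 24 = (-23583243 + 276413) - 24 = -23306830 - 24 = -23306854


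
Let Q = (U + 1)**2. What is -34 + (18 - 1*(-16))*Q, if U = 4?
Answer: 816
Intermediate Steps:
Q = 25 (Q = (4 + 1)**2 = 5**2 = 25)
-34 + (18 - 1*(-16))*Q = -34 + (18 - 1*(-16))*25 = -34 + (18 + 16)*25 = -34 + 34*25 = -34 + 850 = 816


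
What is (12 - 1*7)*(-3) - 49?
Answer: -64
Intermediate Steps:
(12 - 1*7)*(-3) - 49 = (12 - 7)*(-3) - 49 = 5*(-3) - 49 = -15 - 49 = -64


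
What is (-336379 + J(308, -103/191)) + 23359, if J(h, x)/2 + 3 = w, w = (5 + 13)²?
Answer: -312378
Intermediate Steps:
w = 324 (w = 18² = 324)
J(h, x) = 642 (J(h, x) = -6 + 2*324 = -6 + 648 = 642)
(-336379 + J(308, -103/191)) + 23359 = (-336379 + 642) + 23359 = -335737 + 23359 = -312378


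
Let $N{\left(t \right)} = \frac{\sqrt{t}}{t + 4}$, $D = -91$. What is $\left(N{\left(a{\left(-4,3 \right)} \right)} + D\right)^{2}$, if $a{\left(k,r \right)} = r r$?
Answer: $\frac{1392400}{169} \approx 8239.0$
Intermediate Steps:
$a{\left(k,r \right)} = r^{2}$
$N{\left(t \right)} = \frac{\sqrt{t}}{4 + t}$
$\left(N{\left(a{\left(-4,3 \right)} \right)} + D\right)^{2} = \left(\frac{\sqrt{3^{2}}}{4 + 3^{2}} - 91\right)^{2} = \left(\frac{\sqrt{9}}{4 + 9} - 91\right)^{2} = \left(\frac{3}{13} - 91\right)^{2} = \left(- \frac{1180}{13}\right)^{2} = \frac{1392400}{169}$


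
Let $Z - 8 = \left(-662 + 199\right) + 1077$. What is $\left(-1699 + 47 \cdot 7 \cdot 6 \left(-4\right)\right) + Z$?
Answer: $-8973$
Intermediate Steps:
$Z = 622$ ($Z = 8 + \left(\left(-662 + 199\right) + 1077\right) = 8 + \left(-463 + 1077\right) = 8 + 614 = 622$)
$\left(-1699 + 47 \cdot 7 \cdot 6 \left(-4\right)\right) + Z = \left(-1699 + 47 \cdot 7 \cdot 6 \left(-4\right)\right) + 622 = \left(-1699 + 47 \cdot 42 \left(-4\right)\right) + 622 = \left(-1699 + 47 \left(-168\right)\right) + 622 = \left(-1699 - 7896\right) + 622 = -9595 + 622 = -8973$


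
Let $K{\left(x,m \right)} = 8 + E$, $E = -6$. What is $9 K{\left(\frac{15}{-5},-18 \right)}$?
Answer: $18$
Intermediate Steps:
$K{\left(x,m \right)} = 2$ ($K{\left(x,m \right)} = 8 - 6 = 2$)
$9 K{\left(\frac{15}{-5},-18 \right)} = 9 \cdot 2 = 18$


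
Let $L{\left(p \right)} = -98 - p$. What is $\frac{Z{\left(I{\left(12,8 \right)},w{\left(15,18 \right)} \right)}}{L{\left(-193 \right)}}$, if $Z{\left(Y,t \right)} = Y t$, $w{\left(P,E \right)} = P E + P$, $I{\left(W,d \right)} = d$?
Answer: $24$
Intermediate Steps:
$w{\left(P,E \right)} = P + E P$ ($w{\left(P,E \right)} = E P + P = P + E P$)
$\frac{Z{\left(I{\left(12,8 \right)},w{\left(15,18 \right)} \right)}}{L{\left(-193 \right)}} = \frac{8 \cdot 15 \left(1 + 18\right)}{-98 - -193} = \frac{8 \cdot 15 \cdot 19}{-98 + 193} = \frac{8 \cdot 285}{95} = 2280 \cdot \frac{1}{95} = 24$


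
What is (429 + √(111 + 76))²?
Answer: (429 + √187)² ≈ 1.9596e+5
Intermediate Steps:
(429 + √(111 + 76))² = (429 + √187)²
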